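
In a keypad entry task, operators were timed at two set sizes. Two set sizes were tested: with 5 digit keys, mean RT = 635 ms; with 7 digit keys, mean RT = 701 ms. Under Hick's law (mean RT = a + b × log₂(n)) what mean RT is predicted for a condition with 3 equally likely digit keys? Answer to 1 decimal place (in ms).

534.8 ms

With log₂ n on the abscissa the relation is linear; from the two conditions:
  b = (701 − 635) / (log₂ 7 − log₂ 5) = 66 / (2.8074 − 2.3219) = 135.963 ms/bit
  a = 635 − 135.963 × 2.3219 = 319.304 ms
Then RT(3) = 319.304 + 135.963 × log₂ 3 = 319.304 + 135.963 × 1.5850 ≈ 534.800 ms.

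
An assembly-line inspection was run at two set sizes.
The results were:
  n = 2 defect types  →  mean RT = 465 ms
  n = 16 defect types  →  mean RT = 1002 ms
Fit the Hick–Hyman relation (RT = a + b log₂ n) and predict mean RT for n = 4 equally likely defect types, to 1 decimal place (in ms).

Solve the two-equation system in a and b:
  b = (1002 − 465) / (log₂ 16 − log₂ 2) = 537 / (4 − 1) = 179.000 ms/bit
  a = 465 − 179.000 × 1 = 286.000 ms
Then RT(4) = 286.000 + 179.000 × log₂ 4 = 286.000 + 179.000 × 2 ≈ 644.000 ms.

644.0 ms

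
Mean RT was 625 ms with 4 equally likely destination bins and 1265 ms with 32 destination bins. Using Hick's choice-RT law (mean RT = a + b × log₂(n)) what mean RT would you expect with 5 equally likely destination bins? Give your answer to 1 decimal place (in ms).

693.7 ms

RT is linear in log₂ n, so two points fix the line:
  b = (1265 − 625) / (log₂ 32 − log₂ 4) = 640 / (5 − 2) = 213.333 ms/bit
  a = 625 − 213.333 × 2 = 198.333 ms
Then RT(5) = 198.333 + 213.333 × log₂ 5 = 198.333 + 213.333 × 2.3219 ≈ 693.678 ms.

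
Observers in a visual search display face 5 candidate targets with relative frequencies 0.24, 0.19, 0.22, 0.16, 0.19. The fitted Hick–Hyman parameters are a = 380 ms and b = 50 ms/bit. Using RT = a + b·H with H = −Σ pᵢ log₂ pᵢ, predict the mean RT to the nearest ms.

Entropy contributions −pᵢ log₂ pᵢ: 0.4941, 0.4552, 0.4806, 0.4230, 0.4552; sum H = 2.3082 bits.
RT = a + bH = 380 + 50·2.3082 = 495.41 ms.

495 ms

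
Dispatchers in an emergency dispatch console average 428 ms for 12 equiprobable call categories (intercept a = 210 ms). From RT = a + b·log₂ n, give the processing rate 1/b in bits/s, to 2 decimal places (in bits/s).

b = (428 − 210)/log₂ 12 = 218/3.5850 = 60.810 ms per bit = 0.06081 s/bit; the reciprocal is 16.445 bits/s.

16.44 bits/s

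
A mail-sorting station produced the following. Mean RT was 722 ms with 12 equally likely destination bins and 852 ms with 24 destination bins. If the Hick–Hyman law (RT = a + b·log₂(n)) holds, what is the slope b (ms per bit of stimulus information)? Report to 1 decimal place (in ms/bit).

Slope: b = (852 − 722) / (log₂ 24 − log₂ 12) = 130/1.0000 = 130.000 ms/bit.

130.0 ms/bit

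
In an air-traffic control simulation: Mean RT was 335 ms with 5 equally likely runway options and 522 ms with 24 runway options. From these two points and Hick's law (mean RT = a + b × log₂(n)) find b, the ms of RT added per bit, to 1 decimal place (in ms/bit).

The slope on a log₂ axis is (522 − 335) / (4.5850 − 2.3219) = 82.632 ms/bit.

82.6 ms/bit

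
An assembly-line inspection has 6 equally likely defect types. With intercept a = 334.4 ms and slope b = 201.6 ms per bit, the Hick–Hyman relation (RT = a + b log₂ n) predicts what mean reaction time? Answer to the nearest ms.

log₂(6) = 2.5850 bits, so RT = 334.4 + 201.6 × 2.5850 ≈ 855.528 ms.

856 ms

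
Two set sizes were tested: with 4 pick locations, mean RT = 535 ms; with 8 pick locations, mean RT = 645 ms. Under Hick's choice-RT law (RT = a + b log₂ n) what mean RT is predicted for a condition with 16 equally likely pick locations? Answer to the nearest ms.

755 ms

RT is linear in log₂ n, so two points fix the line:
  b = (645 − 535) / (log₂ 8 − log₂ 4) = 110 / (3 − 2) = 110 ms/bit
  a = 535 − 110 × 2 = 315 ms
Then RT(16) = 315 + 110 × log₂ 16 = 315 + 110 × 4 ≈ 755.000 ms.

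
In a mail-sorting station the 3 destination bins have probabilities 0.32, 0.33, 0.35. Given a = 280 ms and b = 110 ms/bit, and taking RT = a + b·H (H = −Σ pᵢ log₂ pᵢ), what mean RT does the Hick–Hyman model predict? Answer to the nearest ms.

454 ms

H = 0.32·log₂(1/0.32) + 0.33·log₂(1/0.33) + 0.35·log₂(1/0.35) = 1.5840 bits.
RT = 280 + 110 × 1.5840 = 454.24 ms.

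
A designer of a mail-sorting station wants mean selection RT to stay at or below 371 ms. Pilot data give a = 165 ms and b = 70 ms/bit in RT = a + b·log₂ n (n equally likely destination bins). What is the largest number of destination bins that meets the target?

7

Set 165 + 70·log₂ n ≤ 371 → log₂ n ≤ (371 − 165)/70 = 2.9429.
So n ≤ 2^2.9429 = 7.689; the largest integer n is 7.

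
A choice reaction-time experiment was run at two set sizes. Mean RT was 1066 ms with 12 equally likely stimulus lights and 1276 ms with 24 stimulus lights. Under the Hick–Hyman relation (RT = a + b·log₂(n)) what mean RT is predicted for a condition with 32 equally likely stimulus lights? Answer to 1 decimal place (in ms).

1363.2 ms

RT is linear in log₂ n, so two points fix the line:
  b = (1276 − 1066) / (log₂ 24 − log₂ 12) = 210 / (4.5850 − 3.5850) = 210.000 ms/bit
  a = 1066 − 210.000 × 3.5850 = 313.158 ms
Then RT(32) = 313.158 + 210.000 × log₂ 32 = 313.158 + 210.000 × 5 ≈ 1363.158 ms.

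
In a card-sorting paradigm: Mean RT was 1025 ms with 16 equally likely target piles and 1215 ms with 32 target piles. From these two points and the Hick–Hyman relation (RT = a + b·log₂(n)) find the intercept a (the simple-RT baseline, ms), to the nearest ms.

265 ms

Slope: b = (1215 − 1025) / (log₂ 32 − log₂ 16) = 190/1.0000 = 190 ms/bit.
Intercept: a = 1025 − 190·log₂(16) = 265.000 ms.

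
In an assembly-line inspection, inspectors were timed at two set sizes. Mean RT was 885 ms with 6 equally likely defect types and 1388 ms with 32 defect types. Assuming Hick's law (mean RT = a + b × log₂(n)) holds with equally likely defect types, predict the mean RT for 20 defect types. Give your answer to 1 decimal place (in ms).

1246.8 ms

Solve the two-equation system in a and b:
  b = (1388 − 885) / (log₂ 32 − log₂ 6) = 503 / (5 − 2.5850) = 208.278 ms/bit
  a = 885 − 208.278 × 2.5850 = 346.608 ms
Then RT(20) = 346.608 + 208.278 × log₂ 20 = 346.608 + 208.278 × 4.3219 ≈ 1246.772 ms.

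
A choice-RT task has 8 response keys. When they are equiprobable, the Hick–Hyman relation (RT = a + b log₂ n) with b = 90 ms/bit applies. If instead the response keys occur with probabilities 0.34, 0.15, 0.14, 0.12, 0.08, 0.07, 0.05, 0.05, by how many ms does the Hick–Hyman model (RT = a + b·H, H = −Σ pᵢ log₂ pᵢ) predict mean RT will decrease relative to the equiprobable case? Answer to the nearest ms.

Equiprobable entropy H₀ = log₂ 8 = 3.0000 bits.
Skewed entropy H = −Σ pᵢ log₂ pᵢ = 2.6962 bits.
ΔRT = b·(H₀ − H) = 90 × 0.3038 = 27.35 ms.

27 ms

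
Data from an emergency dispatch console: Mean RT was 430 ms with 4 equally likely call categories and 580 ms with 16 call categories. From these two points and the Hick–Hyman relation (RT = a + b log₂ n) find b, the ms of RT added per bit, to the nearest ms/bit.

The slope on a log₂ axis is (580 − 430) / (4 − 2) = 75 ms/bit.

75 ms/bit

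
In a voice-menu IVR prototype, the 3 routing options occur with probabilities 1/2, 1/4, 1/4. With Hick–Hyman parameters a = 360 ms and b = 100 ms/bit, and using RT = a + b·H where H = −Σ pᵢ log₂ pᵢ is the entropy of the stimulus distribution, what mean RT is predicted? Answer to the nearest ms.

H = −Σ pᵢ log₂ pᵢ = 0.5·1 + 0.25·2 + 0.25·2 = 1.500 bits.
RT = 360 + 100 × 1.500 = 510.00 ms.

510 ms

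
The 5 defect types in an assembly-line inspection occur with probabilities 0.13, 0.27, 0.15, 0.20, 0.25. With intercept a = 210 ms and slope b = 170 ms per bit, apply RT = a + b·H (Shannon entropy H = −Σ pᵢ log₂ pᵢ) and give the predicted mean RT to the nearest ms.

Entropy contributions −pᵢ log₂ pᵢ: 0.3826, 0.5100, 0.4105, 0.4644, 0.5000; sum H = 2.2676 bits.
RT = a + bH = 210 + 170·2.2676 = 595.49 ms.

595 ms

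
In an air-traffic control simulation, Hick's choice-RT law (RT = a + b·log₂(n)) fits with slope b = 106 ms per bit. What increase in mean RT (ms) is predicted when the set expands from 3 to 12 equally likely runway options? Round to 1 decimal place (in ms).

The intercept a cancels: ΔRT = b·(log₂ n₂ − log₂ n₁) = b·log₂(n₂/n₁).
log₂(12) − log₂(3) = log₂(12/3) = log₂(4) = 2.
ΔRT = 106 × 2.0000 = 212.000 ms.

212.0 ms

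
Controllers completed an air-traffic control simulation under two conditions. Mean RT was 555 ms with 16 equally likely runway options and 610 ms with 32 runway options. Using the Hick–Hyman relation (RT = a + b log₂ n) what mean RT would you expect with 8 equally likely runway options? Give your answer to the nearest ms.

Fit slope and intercept:
  b = (610 − 555) / (log₂ 32 − log₂ 16) = 55 / (5 − 4) = 55 ms/bit
  a = 555 − 55 × 4 = 335 ms
Then RT(8) = 335 + 55 × log₂ 8 = 335 + 55 × 3 ≈ 500.000 ms.

500 ms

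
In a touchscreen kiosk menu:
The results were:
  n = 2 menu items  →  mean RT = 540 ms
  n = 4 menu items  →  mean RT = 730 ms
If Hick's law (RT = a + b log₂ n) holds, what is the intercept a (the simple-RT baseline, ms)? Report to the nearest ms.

Slope: b = (730 − 540) / (log₂ 4 − log₂ 2) = 190/1.0000 = 190 ms/bit.
Intercept: a = 540 − 190·log₂(2) = 350.000 ms.

350 ms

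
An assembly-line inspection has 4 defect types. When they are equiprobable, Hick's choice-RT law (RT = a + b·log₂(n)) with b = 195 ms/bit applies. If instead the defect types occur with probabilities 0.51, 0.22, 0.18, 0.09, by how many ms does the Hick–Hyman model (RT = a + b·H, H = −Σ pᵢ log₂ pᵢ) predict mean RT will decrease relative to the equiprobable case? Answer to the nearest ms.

52 ms

The RT saving is b·ΔH. Equiprobable H₀ = log₂(4) = 2.0000 bits; with the given probabilities H = 1.7340 bits.
b·(H₀ − H) = 195 × (2.0000 − 1.7340) = 51.88 ms.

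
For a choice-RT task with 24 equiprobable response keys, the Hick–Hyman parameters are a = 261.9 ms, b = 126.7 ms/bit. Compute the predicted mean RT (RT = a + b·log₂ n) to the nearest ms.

843 ms

log₂(24) = 4.5850 bits, so RT = 261.9 + 126.7 × 4.5850 ≈ 842.815 ms.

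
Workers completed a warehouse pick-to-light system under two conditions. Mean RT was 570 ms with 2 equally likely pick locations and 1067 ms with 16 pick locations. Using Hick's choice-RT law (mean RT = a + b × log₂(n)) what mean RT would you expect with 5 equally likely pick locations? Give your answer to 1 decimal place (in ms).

789.0 ms

With log₂ n on the abscissa the relation is linear; from the two conditions:
  b = (1067 − 570) / (log₂ 16 − log₂ 2) = 497 / (4 − 1) = 165.667 ms/bit
  a = 570 − 165.667 × 1 = 404.333 ms
Then RT(5) = 404.333 + 165.667 × log₂ 5 = 404.333 + 165.667 × 2.3219 ≈ 788.999 ms.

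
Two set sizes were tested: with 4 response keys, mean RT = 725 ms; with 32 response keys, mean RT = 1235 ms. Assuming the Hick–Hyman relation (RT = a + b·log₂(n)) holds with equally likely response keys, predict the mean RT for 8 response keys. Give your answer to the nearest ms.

895 ms

RT is linear in log₂ n, so two points fix the line:
  b = (1235 − 725) / (log₂ 32 − log₂ 4) = 510 / (5 − 2) = 170 ms/bit
  a = 725 − 170 × 2 = 385 ms
Then RT(8) = 385 + 170 × log₂ 8 = 385 + 170 × 3 ≈ 895.000 ms.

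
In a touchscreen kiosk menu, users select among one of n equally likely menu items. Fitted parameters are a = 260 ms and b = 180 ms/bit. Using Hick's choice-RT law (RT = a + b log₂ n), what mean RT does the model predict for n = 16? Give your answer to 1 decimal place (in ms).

log₂(16) = 4 bits, so RT = 260 + 180 × 4 ≈ 980.000 ms.

980.0 ms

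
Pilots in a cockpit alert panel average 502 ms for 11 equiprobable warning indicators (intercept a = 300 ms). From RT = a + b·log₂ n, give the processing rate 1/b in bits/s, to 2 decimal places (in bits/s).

17.13 bits/s

b = (502 − 300)/log₂ 11 = 202/3.4594 = 58.391 ms per bit = 0.05839 s/bit; the reciprocal is 17.126 bits/s.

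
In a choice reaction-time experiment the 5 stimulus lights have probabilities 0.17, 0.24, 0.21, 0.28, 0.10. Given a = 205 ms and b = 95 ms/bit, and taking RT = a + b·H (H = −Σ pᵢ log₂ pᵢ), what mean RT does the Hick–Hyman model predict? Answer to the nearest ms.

H = 0.17·log₂(1/0.17) + 0.24·log₂(1/0.24) + 0.21·log₂(1/0.21) + 0.28·log₂(1/0.28) + 0.10·log₂(1/0.10) = 2.2480 bits.
RT = 205 + 95 × 2.2480 = 418.56 ms.

419 ms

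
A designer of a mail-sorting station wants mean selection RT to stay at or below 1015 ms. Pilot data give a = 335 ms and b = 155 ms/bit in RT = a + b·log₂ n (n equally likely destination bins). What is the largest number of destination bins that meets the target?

20

Set 335 + 155·log₂ n ≤ 1015 → log₂ n ≤ (1015 − 335)/155 = 4.3871.
So n ≤ 2^4.3871 = 20.924; the largest integer n is 20.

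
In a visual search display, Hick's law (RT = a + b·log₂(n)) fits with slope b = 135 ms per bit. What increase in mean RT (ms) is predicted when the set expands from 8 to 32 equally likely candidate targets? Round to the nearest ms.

Only the slope matters, since a is common to both: ΔRT = b·log₂(n₂/n₁).
log₂(32) − log₂(8) = log₂(32/8) = log₂(4) = 2.
ΔRT = 135 × 2.0000 = 270.000 ms.

270 ms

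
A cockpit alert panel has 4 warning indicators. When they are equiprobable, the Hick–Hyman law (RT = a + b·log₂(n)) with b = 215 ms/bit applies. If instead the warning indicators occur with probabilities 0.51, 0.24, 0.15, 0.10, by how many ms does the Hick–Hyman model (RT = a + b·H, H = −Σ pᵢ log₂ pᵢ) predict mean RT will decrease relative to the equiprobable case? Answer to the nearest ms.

Equiprobable entropy H₀ = log₂ 4 = 2.0000 bits.
Skewed entropy H = −Σ pᵢ log₂ pᵢ = 1.7323 bits.
ΔRT = b·(H₀ − H) = 215 × 0.2677 = 57.56 ms.

58 ms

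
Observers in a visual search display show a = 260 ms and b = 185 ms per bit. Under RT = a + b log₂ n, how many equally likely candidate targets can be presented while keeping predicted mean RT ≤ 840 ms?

8

Set 260 + 185·log₂ n ≤ 840 → log₂ n ≤ (840 − 260)/185 = 3.1351.
So n ≤ 2^3.1351 = 8.786; the largest integer n is 8.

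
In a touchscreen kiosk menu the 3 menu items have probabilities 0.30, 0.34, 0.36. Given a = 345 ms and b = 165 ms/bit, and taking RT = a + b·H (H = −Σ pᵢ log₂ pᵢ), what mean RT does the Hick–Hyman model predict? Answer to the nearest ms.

Entropy contributions −pᵢ log₂ pᵢ: 0.5211, 0.5292, 0.5306; sum H = 1.5809 bits.
RT = a + bH = 345 + 165·1.5809 = 605.84 ms.

606 ms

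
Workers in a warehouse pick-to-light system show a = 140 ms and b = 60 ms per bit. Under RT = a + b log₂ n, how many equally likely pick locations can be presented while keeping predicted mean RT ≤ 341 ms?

10

60·log₂ n ≤ 341 − 140 = 201, giving log₂ n ≤ 3.3500 and n ≤ 10.196. The largest whole number is 10.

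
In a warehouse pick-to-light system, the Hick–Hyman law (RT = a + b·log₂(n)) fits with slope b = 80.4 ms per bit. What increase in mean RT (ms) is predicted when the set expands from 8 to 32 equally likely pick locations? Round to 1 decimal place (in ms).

ΔRT = (a + b log₂ n₂) − (a + b log₂ n₁) = b·(log₂ n₂ − log₂ n₁).
log₂(32) − log₂(8) = log₂(32/8) = log₂(4) = 2.
ΔRT = 80.4 × 2.0000 = 160.800 ms.

160.8 ms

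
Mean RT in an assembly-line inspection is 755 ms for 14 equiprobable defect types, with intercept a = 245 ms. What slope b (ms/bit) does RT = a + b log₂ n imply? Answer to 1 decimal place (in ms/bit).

134.0 ms/bit

b = (755 − 245) / log₂(14) = 510 / 3.8074 = 133.951 ms/bit.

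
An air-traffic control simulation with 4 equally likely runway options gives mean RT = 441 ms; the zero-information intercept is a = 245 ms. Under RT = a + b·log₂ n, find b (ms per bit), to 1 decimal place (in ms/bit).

log₂(4) = 2 bits.
b = (RT − a)/log₂ n = (441 − 245) / 2 = 98.000 ms/bit.

98.0 ms/bit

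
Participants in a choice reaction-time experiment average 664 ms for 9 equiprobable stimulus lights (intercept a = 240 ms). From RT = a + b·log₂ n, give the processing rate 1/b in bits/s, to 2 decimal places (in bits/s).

Choice component = 664 − 240 = 424 ms over log₂(9) = 3.1699 bits.
b = 424 / 3.1699 = 133.757 ms/bit, so 1/b = 7.476 bits/s.

7.48 bits/s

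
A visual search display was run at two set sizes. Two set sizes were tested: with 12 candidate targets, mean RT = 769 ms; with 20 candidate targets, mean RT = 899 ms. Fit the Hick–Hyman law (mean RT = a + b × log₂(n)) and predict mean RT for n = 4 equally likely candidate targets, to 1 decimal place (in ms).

RT is linear in log₂ n, so two points fix the line:
  b = (899 − 769) / (log₂ 20 − log₂ 12) = 130 / (4.3219 − 3.5850) = 176.399 ms/bit
  a = 769 − 176.399 × 3.5850 = 136.616 ms
Then RT(4) = 136.616 + 176.399 × log₂ 4 = 136.616 + 176.399 × 2 ≈ 489.414 ms.

489.4 ms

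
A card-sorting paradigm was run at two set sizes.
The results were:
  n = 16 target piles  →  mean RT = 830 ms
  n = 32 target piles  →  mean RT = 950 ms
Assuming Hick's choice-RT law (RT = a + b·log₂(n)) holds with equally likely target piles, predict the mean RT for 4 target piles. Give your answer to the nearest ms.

With log₂ n on the abscissa the relation is linear; from the two conditions:
  b = (950 − 830) / (log₂ 32 − log₂ 16) = 120 / (5 − 4) = 120 ms/bit
  a = 830 − 120 × 4 = 350 ms
Then RT(4) = 350 + 120 × log₂ 4 = 350 + 120 × 2 ≈ 590.000 ms.

590 ms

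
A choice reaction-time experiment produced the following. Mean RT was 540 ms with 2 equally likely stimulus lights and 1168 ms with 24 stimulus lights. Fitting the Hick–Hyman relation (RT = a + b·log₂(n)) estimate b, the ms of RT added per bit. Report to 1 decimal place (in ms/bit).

175.2 ms/bit

b = (RT₂ − RT₁)/(log₂ n₂ − log₂ n₁) = (1168 − 540)/(4.5850 − 1) = 175.176 ms/bit.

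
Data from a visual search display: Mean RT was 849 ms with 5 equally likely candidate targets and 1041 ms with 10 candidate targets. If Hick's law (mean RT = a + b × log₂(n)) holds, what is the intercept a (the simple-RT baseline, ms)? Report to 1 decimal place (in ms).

403.2 ms

The slope on a log₂ axis is (1041 − 849) / (3.3219 − 2.3219) = 192.000 ms/bit.
a = RT₁ − b·log₂ n₁ = 849 − 192.000 × 2.3219 = 403.190 ms.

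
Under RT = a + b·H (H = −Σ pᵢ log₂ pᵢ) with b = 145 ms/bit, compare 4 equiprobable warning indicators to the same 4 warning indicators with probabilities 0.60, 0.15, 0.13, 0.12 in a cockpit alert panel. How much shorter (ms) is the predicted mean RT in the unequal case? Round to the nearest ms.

58 ms

Equiprobable entropy H₀ = log₂ 4 = 2.0000 bits.
Skewed entropy H = −Σ pᵢ log₂ pᵢ = 1.6024 bits.
ΔRT = b·(H₀ − H) = 145 × 0.3976 = 57.65 ms.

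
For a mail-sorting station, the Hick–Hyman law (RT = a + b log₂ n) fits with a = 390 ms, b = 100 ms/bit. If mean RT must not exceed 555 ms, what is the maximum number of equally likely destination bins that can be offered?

3

Information budget: (555 − 390)/100 = 1.6500 bits, so n ≤ 2^1.6500 = 3.138 → at most 3.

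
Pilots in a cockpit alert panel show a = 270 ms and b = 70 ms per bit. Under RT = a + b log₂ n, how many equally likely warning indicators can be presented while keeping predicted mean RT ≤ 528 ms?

12

Information budget: (528 − 270)/70 = 3.6857 bits, so n ≤ 2^3.6857 = 12.868 → at most 12.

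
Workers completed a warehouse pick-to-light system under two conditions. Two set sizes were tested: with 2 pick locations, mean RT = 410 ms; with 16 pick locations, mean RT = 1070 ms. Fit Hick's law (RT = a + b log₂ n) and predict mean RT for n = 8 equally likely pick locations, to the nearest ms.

850 ms

RT is linear in log₂ n, so two points fix the line:
  b = (1070 − 410) / (log₂ 16 − log₂ 2) = 660 / (4 − 1) = 220 ms/bit
  a = 410 − 220 × 1 = 190 ms
Then RT(8) = 190 + 220 × log₂ 8 = 190 + 220 × 3 ≈ 850.000 ms.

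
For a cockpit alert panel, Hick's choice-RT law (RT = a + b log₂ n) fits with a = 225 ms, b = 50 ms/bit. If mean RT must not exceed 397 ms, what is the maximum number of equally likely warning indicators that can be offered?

Information budget: (397 − 225)/50 = 3.4400 bits, so n ≤ 2^3.4400 = 10.853 → at most 10.

10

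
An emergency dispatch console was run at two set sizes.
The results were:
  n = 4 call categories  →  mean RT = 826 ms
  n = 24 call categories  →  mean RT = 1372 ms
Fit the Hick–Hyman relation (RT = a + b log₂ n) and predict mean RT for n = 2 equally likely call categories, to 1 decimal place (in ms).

With log₂ n on the abscissa the relation is linear; from the two conditions:
  b = (1372 − 826) / (log₂ 24 − log₂ 4) = 546 / (4.5850 − 2) = 211.222 ms/bit
  a = 826 − 211.222 × 2 = 403.557 ms
Then RT(2) = 403.557 + 211.222 × log₂ 2 = 403.557 + 211.222 × 1 ≈ 614.778 ms.

614.8 ms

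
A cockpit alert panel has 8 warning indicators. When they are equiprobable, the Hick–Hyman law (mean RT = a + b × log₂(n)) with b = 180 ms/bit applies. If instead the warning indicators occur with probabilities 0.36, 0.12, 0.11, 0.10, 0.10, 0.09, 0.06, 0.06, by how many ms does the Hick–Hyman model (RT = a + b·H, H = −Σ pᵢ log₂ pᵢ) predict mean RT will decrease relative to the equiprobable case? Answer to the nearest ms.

52 ms

The RT saving is b·ΔH. Equiprobable H₀ = log₂(8) = 3.0000 bits; with the given probabilities H = 2.7121 bits.
b·(H₀ − H) = 180 × (3.0000 − 2.7121) = 51.83 ms.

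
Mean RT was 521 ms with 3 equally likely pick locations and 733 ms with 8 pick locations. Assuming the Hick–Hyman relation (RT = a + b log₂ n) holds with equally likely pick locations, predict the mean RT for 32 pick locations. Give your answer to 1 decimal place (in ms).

1032.6 ms

Solve the two-equation system in a and b:
  b = (733 − 521) / (log₂ 8 − log₂ 3) = 212 / (3 − 1.5850) = 149.819 ms/bit
  a = 521 − 149.819 × 1.5850 = 283.542 ms
Then RT(32) = 283.542 + 149.819 × log₂ 32 = 283.542 + 149.819 × 5 ≈ 1032.639 ms.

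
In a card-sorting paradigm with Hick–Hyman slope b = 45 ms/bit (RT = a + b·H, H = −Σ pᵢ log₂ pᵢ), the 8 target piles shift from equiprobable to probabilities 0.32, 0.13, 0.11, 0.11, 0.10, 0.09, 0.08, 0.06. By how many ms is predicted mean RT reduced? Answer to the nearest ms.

9 ms

The RT saving is b·ΔH. Equiprobable H₀ = log₂(8) = 3.0000 bits; with the given probabilities H = 2.7891 bits.
b·(H₀ − H) = 45 × (3.0000 − 2.7891) = 9.49 ms.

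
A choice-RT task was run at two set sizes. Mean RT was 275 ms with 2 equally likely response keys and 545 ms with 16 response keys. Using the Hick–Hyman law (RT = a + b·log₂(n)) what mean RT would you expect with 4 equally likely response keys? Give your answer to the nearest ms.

365 ms

Fit slope and intercept:
  b = (545 − 275) / (log₂ 16 − log₂ 2) = 270 / (4 − 1) = 90 ms/bit
  a = 275 − 90 × 1 = 185 ms
Then RT(4) = 185 + 90 × log₂ 4 = 185 + 90 × 2 ≈ 365.000 ms.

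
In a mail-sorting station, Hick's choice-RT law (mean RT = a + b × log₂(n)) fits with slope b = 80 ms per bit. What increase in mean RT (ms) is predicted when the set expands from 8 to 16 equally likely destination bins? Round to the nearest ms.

80 ms

Only the slope matters, since a is common to both: ΔRT = b·log₂(n₂/n₁).
log₂(16) − log₂(8) = log₂(16/8) = log₂(2) = 1.
ΔRT = 80 × 1.0000 = 80.000 ms.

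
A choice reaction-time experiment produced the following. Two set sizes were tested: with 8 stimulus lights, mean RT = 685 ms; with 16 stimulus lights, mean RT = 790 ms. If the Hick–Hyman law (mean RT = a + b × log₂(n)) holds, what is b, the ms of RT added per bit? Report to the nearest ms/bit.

105 ms/bit

The slope on a log₂ axis is (790 − 685) / (4 − 3) = 105 ms/bit.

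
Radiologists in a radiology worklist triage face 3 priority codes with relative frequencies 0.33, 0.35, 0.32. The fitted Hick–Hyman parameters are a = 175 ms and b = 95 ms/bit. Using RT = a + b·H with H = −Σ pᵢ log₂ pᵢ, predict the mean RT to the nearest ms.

325 ms

Entropy contributions −pᵢ log₂ pᵢ: 0.5278, 0.5301, 0.5260; sum H = 1.5840 bits.
RT = a + bH = 175 + 95·1.5840 = 325.48 ms.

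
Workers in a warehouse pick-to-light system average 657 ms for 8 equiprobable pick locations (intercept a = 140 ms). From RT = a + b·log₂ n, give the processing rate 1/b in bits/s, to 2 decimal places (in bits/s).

5.80 bits/s

b = (657 − 140)/log₂ 8 = 517/3 = 172.333 ms per bit = 0.17233 s/bit; the reciprocal is 5.803 bits/s.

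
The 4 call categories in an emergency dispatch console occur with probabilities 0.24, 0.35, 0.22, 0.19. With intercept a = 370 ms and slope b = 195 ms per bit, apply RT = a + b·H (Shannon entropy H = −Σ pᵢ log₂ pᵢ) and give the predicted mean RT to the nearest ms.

H = 0.24·log₂(1/0.24) + 0.35·log₂(1/0.35) + 0.22·log₂(1/0.22) + 0.19·log₂(1/0.19) = 1.9600 bits.
RT = 370 + 195 × 1.9600 = 752.21 ms.

752 ms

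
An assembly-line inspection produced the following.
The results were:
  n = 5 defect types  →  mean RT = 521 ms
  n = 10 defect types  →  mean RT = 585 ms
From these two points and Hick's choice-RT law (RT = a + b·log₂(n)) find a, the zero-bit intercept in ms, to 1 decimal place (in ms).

372.4 ms

b = (RT₂ − RT₁)/(log₂ n₂ − log₂ n₁) = (585 − 521)/(3.3219 − 2.3219) = 64.000 ms/bit.
Intercept: a = 521 − 64.000·log₂(5) = 372.397 ms.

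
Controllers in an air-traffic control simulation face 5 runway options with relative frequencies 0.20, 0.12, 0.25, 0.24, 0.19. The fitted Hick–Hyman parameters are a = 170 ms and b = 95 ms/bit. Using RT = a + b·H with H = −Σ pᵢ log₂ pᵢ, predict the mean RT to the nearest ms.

Entropy contributions −pᵢ log₂ pᵢ: 0.4644, 0.3671, 0.5000, 0.4941, 0.4552; sum H = 2.2808 bits.
RT = a + bH = 170 + 95·2.2808 = 386.68 ms.

387 ms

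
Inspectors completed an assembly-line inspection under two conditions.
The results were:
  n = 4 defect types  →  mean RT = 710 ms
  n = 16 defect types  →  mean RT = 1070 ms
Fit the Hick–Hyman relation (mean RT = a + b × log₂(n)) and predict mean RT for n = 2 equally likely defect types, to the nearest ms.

530 ms

RT is linear in log₂ n, so two points fix the line:
  b = (1070 − 710) / (log₂ 16 − log₂ 4) = 360 / (4 − 2) = 180 ms/bit
  a = 710 − 180 × 2 = 350 ms
Then RT(2) = 350 + 180 × log₂ 2 = 350 + 180 × 1 ≈ 530.000 ms.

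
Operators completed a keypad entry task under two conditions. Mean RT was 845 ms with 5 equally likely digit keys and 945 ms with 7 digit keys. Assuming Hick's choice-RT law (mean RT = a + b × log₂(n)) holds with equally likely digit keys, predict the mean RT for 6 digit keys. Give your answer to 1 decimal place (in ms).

Fit slope and intercept:
  b = (945 − 845) / (log₂ 7 − log₂ 5) = 100 / (2.8074 − 2.3219) = 206.004 ms/bit
  a = 845 − 206.004 × 2.3219 = 366.673 ms
Then RT(6) = 366.673 + 206.004 × log₂ 6 = 366.673 + 206.004 × 2.5850 ≈ 899.186 ms.

899.2 ms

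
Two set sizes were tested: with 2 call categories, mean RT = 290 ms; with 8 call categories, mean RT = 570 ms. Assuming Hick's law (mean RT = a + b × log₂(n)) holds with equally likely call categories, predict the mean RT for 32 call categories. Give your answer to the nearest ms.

850 ms

With log₂ n on the abscissa the relation is linear; from the two conditions:
  b = (570 − 290) / (log₂ 8 − log₂ 2) = 280 / (3 − 1) = 140 ms/bit
  a = 290 − 140 × 1 = 150 ms
Then RT(32) = 150 + 140 × log₂ 32 = 150 + 140 × 5 ≈ 850.000 ms.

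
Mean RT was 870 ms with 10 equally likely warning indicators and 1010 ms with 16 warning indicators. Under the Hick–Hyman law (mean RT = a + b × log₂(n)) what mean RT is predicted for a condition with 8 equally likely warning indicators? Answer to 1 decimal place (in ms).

Fit slope and intercept:
  b = (1010 − 870) / (log₂ 16 − log₂ 10) = 140 / (4 − 3.3219) = 206.468 ms/bit
  a = 870 − 206.468 × 3.3219 = 184.129 ms
Then RT(8) = 184.129 + 206.468 × log₂ 8 = 184.129 + 206.468 × 3 ≈ 803.532 ms.

803.5 ms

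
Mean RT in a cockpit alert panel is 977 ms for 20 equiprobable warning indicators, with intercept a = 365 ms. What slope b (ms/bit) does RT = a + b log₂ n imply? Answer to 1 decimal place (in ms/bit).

log₂(20) = 4.3219 bits.
b = (RT − a)/log₂ n = (977 − 365) / 4.3219 = 141.603 ms/bit.

141.6 ms/bit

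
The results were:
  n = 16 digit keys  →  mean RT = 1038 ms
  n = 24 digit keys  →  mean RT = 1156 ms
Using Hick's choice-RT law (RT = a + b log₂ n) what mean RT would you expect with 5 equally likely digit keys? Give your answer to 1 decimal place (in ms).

RT is linear in log₂ n, so two points fix the line:
  b = (1156 − 1038) / (log₂ 24 − log₂ 16) = 118 / (4.5850 − 4) = 201.722 ms/bit
  a = 1038 − 201.722 × 4 = 231.111 ms
Then RT(5) = 231.111 + 201.722 × log₂ 5 = 231.111 + 201.722 × 2.3219 ≈ 699.495 ms.

699.5 ms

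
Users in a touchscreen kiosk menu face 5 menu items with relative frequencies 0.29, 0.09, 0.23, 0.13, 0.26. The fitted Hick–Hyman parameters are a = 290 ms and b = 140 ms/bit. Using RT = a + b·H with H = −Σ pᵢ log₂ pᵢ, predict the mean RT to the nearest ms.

H = 0.29·log₂(1/0.29) + 0.09·log₂(1/0.09) + 0.23·log₂(1/0.23) + 0.13·log₂(1/0.13) + 0.26·log₂(1/0.26) = 2.2062 bits.
RT = 290 + 140 × 2.2062 = 598.86 ms.

599 ms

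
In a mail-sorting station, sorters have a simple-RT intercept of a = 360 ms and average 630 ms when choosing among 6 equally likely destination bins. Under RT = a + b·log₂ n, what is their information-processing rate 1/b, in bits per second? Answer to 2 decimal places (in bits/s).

9.57 bits/s

Choice component = 630 − 360 = 270 ms over log₂(6) = 2.5850 bits.
b = 270 / 2.5850 = 104.450 ms/bit, so 1/b = 9.574 bits/s.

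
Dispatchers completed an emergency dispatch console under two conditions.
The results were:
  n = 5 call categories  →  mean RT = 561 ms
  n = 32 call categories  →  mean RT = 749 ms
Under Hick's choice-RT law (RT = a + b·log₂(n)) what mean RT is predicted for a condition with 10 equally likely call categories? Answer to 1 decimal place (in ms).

631.2 ms

RT is linear in log₂ n, so two points fix the line:
  b = (749 − 561) / (log₂ 32 − log₂ 5) = 188 / (5 − 2.3219) = 70.200 ms/bit
  a = 561 − 70.200 × 2.3219 = 398.001 ms
Then RT(10) = 398.001 + 70.200 × log₂ 10 = 398.001 + 70.200 × 3.3219 ≈ 631.200 ms.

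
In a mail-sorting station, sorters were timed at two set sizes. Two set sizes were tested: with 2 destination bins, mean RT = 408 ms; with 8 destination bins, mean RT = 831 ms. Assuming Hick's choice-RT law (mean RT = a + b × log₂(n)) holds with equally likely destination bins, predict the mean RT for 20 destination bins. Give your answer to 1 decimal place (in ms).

1110.6 ms

Solve the two-equation system in a and b:
  b = (831 − 408) / (log₂ 8 − log₂ 2) = 423 / (3 − 1) = 211.500 ms/bit
  a = 408 − 211.500 × 1 = 196.500 ms
Then RT(20) = 196.500 + 211.500 × log₂ 20 = 196.500 + 211.500 × 4.3219 ≈ 1110.588 ms.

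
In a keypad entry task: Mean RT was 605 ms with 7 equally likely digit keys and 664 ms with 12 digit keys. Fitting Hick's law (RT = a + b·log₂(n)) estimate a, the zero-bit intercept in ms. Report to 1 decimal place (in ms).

b = (RT₂ − RT₁)/(log₂ n₂ − log₂ n₁) = (664 − 605)/(3.5850 − 2.8074) = 75.874 ms/bit.
a = RT₁ − b·log₂ n₁ = 605 − 75.874 × 2.8074 = 391.995 ms.

392.0 ms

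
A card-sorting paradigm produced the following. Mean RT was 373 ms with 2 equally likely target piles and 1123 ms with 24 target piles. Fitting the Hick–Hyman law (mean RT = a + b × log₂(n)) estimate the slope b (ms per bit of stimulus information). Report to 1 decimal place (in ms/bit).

The slope on a log₂ axis is (1123 − 373) / (4.5850 − 1) = 209.207 ms/bit.

209.2 ms/bit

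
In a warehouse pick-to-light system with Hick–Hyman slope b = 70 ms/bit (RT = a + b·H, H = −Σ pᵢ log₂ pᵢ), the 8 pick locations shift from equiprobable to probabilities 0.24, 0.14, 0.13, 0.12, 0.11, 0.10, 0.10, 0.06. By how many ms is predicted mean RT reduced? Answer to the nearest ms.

7 ms

The RT saving is b·ΔH. Equiprobable H₀ = log₂(8) = 3.0000 bits; with the given probabilities H = 2.8992 bits.
b·(H₀ − H) = 70 × (3.0000 − 2.8992) = 7.06 ms.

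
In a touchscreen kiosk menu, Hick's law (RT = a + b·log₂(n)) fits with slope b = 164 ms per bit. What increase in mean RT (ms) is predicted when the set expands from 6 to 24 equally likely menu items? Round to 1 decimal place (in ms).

328.0 ms

Only the slope matters, since a is common to both: ΔRT = b·log₂(n₂/n₁).
log₂(24) − log₂(6) = log₂(24/6) = log₂(4) = 2.
ΔRT = 164 × 2.0000 = 328.000 ms.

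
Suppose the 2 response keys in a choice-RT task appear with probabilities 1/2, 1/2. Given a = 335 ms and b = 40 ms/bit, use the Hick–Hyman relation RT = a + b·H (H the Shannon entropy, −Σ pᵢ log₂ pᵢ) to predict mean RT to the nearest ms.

Each term −pᵢ log₂ pᵢ: 0.5·1 + 0.5·1; summed, H = 1.000 bits.
Mean RT = a + bH = 335 + 40·1.000 = 375.00 ms.

375 ms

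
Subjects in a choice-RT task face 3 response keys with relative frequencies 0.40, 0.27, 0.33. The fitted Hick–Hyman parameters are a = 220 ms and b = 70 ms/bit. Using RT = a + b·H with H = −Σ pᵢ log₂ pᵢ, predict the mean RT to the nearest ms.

330 ms

H = 0.40·log₂(1/0.40) + 0.27·log₂(1/0.27) + 0.33·log₂(1/0.33) = 1.5666 bits.
RT = 220 + 70 × 1.5666 = 329.66 ms.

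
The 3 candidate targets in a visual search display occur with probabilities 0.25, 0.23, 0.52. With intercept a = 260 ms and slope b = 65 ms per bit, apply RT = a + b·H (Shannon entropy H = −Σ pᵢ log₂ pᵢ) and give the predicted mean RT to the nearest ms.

356 ms

H = 0.25·log₂(1/0.25) + 0.23·log₂(1/0.23) + 0.52·log₂(1/0.52) = 1.4782 bits.
RT = 260 + 65 × 1.4782 = 356.09 ms.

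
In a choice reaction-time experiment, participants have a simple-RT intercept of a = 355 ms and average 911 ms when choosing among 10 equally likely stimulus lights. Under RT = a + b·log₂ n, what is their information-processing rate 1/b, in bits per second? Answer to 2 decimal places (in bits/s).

5.97 bits/s

Choice component = 911 − 355 = 556 ms over log₂(10) = 3.3219 bits.
b = 556 / 3.3219 = 167.373 ms/bit, so 1/b = 5.975 bits/s.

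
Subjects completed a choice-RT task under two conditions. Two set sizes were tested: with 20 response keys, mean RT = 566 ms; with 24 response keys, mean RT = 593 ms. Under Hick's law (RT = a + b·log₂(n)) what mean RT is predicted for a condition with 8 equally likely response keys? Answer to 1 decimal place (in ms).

430.3 ms

With log₂ n on the abscissa the relation is linear; from the two conditions:
  b = (593 − 566) / (log₂ 24 − log₂ 20) = 27 / (4.5850 − 4.3219) = 102.648 ms/bit
  a = 566 − 102.648 × 4.3219 = 122.362 ms
Then RT(8) = 122.362 + 102.648 × log₂ 8 = 122.362 + 102.648 × 3 ≈ 430.307 ms.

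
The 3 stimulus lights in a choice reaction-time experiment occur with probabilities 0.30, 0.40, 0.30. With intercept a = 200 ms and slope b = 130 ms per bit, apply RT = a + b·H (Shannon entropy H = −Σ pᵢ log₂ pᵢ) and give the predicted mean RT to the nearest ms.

404 ms

H = 0.30·log₂(1/0.30) + 0.40·log₂(1/0.40) + 0.30·log₂(1/0.30) = 1.5710 bits.
RT = 200 + 130 × 1.5710 = 404.22 ms.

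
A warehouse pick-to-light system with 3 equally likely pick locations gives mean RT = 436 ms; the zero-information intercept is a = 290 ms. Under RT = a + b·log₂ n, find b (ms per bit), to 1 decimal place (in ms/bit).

92.1 ms/bit

log₂(3) = 1.5850 bits.
b = (RT − a)/log₂ n = (436 − 290) / 1.5850 = 92.116 ms/bit.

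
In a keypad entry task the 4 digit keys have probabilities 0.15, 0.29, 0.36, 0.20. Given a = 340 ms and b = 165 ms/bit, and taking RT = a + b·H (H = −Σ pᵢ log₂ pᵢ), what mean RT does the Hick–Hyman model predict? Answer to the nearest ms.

657 ms

Entropy contributions −pᵢ log₂ pᵢ: 0.4105, 0.5179, 0.5306, 0.4644; sum H = 1.9234 bits.
RT = a + bH = 340 + 165·1.9234 = 657.37 ms.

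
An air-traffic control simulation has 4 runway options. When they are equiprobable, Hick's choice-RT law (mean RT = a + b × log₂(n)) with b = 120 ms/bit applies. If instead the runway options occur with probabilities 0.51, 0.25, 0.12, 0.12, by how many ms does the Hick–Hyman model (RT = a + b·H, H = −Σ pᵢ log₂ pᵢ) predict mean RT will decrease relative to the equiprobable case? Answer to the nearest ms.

32 ms

The RT saving is b·ΔH. Equiprobable H₀ = log₂(4) = 2.0000 bits; with the given probabilities H = 1.7296 bits.
b·(H₀ − H) = 120 × (2.0000 − 1.7296) = 32.45 ms.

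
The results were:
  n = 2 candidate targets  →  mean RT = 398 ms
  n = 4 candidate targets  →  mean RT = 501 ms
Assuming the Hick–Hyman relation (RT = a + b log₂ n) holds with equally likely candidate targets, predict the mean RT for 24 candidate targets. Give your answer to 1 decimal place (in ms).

767.3 ms

Fit slope and intercept:
  b = (501 − 398) / (log₂ 4 − log₂ 2) = 103 / (2 − 1) = 103.000 ms/bit
  a = 398 − 103.000 × 1 = 295.000 ms
Then RT(24) = 295.000 + 103.000 × log₂ 24 = 295.000 + 103.000 × 4.5850 ≈ 767.251 ms.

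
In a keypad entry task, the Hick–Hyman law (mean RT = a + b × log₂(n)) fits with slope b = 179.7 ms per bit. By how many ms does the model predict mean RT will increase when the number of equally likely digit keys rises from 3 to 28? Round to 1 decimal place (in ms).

ΔRT = (a + b log₂ n₂) − (a + b log₂ n₁) = b·(log₂ n₂ − log₂ n₁).
log₂(28) − log₂(3) = 4.8074 − 1.5850 = 3.2224.
ΔRT = 179.7 × 3.2224 = 579.064 ms.

579.1 ms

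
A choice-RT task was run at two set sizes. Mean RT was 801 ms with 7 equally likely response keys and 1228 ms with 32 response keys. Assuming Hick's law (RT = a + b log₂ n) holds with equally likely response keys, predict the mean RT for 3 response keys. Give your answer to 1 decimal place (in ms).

562.9 ms

RT is linear in log₂ n, so two points fix the line:
  b = (1228 − 801) / (log₂ 32 − log₂ 7) = 427 / (5 − 2.8074) = 194.742 ms/bit
  a = 801 − 194.742 × 2.8074 = 254.290 ms
Then RT(3) = 254.290 + 194.742 × log₂ 3 = 254.290 + 194.742 × 1.5850 ≈ 562.949 ms.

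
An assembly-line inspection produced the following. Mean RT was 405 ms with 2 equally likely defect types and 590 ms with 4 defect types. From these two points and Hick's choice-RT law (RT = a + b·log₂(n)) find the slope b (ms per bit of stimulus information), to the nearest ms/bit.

185 ms/bit

b = (RT₂ − RT₁)/(log₂ n₂ − log₂ n₁) = (590 − 405)/(2 − 1) = 185 ms/bit.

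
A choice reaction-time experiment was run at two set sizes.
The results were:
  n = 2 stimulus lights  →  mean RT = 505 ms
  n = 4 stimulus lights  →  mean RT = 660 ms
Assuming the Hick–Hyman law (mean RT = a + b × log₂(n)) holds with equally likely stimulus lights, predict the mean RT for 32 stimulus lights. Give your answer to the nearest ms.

Fit slope and intercept:
  b = (660 − 505) / (log₂ 4 − log₂ 2) = 155 / (2 − 1) = 155 ms/bit
  a = 505 − 155 × 1 = 350 ms
Then RT(32) = 350 + 155 × log₂ 32 = 350 + 155 × 5 ≈ 1125.000 ms.

1125 ms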